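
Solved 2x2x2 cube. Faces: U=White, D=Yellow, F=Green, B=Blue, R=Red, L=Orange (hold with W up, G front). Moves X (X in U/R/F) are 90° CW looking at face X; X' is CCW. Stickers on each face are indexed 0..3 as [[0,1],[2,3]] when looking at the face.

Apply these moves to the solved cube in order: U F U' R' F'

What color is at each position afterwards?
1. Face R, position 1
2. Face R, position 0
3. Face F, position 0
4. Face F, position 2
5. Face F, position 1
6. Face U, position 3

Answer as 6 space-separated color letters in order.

After move 1 (U): U=WWWW F=RRGG R=BBRR B=OOBB L=GGOO
After move 2 (F): F=GRGR U=WWOG R=WBWR D=RBYY L=GYOY
After move 3 (U'): U=WGWO F=GYGR R=GRWR B=WBBB L=OOOY
After move 4 (R'): R=RRGW U=WBWW F=GGGO D=RYYR B=YBBB
After move 5 (F'): F=GOGG U=WBRG R=YRRW D=OYYR L=OWOW
Query 1: R[1] = R
Query 2: R[0] = Y
Query 3: F[0] = G
Query 4: F[2] = G
Query 5: F[1] = O
Query 6: U[3] = G

Answer: R Y G G O G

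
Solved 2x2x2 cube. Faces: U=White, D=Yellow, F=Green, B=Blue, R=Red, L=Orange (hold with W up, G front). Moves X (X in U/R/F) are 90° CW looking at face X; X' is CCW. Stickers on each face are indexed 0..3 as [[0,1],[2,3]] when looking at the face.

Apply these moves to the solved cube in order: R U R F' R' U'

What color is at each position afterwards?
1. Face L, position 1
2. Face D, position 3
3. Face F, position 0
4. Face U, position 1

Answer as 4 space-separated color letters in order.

After move 1 (R): R=RRRR U=WGWG F=GYGY D=YBYB B=WBWB
After move 2 (U): U=WWGG F=RRGY R=WBRR B=OOWB L=GYOO
After move 3 (R): R=RWRB U=WRGY F=RBGB D=YWYO B=GOWB
After move 4 (F'): F=BBRG U=WRRR R=WWYB D=YOYO L=GYOG
After move 5 (R'): R=WBWY U=WWRG F=BRRR D=YBYG B=OOOB
After move 6 (U'): U=WGWR F=GYRR R=BRWY B=WBOB L=OOOG
Query 1: L[1] = O
Query 2: D[3] = G
Query 3: F[0] = G
Query 4: U[1] = G

Answer: O G G G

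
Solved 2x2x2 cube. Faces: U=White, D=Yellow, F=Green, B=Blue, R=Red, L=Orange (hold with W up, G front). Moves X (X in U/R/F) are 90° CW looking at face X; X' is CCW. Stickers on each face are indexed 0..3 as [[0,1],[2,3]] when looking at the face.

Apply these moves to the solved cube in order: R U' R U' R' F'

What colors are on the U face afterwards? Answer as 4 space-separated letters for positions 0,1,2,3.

After move 1 (R): R=RRRR U=WGWG F=GYGY D=YBYB B=WBWB
After move 2 (U'): U=GGWW F=OOGY R=GYRR B=RRWB L=WBOO
After move 3 (R): R=RGRY U=GOWY F=OBGB D=YWYR B=WRGB
After move 4 (U'): U=OYGW F=WBGB R=OBRY B=RGGB L=WROO
After move 5 (R'): R=BYOR U=OGGR F=WYGW D=YBYB B=RGWB
After move 6 (F'): F=YWWG U=OGBO R=BYYR D=ROYB L=WROG
Query: U face = OGBO

Answer: O G B O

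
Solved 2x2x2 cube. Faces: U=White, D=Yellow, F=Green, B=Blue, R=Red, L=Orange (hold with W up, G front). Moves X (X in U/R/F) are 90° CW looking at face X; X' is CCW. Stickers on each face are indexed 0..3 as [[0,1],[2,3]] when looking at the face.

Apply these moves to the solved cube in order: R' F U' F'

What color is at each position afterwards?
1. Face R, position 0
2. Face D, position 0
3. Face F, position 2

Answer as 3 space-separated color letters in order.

After move 1 (R'): R=RRRR U=WBWB F=GWGW D=YGYG B=YBYB
After move 2 (F): F=GGWW U=WBOO R=WRBR D=RRYG L=OYOG
After move 3 (U'): U=BOWO F=OYWW R=GGBR B=WRYB L=YBOG
After move 4 (F'): F=YWOW U=BOGB R=RGRR D=BGYG L=YOOW
Query 1: R[0] = R
Query 2: D[0] = B
Query 3: F[2] = O

Answer: R B O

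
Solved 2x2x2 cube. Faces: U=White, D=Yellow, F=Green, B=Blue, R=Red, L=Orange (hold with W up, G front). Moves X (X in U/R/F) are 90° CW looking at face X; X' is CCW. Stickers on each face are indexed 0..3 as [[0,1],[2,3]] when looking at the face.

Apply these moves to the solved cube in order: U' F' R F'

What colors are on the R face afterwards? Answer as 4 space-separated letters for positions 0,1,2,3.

Answer: B Y B G

Derivation:
After move 1 (U'): U=WWWW F=OOGG R=GGRR B=RRBB L=BBOO
After move 2 (F'): F=OGOG U=WWGR R=YGYR D=BOYY L=BWOW
After move 3 (R): R=YYRG U=WGGG F=OOOY D=BBYR B=RRWB
After move 4 (F'): F=OYOO U=WGYR R=BYBG D=WWYR L=BGOG
Query: R face = BYBG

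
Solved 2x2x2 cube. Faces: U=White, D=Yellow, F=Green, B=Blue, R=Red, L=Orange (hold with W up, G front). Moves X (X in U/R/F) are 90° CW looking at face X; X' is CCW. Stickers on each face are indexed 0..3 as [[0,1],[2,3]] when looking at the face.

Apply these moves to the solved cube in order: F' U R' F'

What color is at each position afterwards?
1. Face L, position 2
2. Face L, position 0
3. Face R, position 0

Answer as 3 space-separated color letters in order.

Answer: O G R

Derivation:
After move 1 (F'): F=GGGG U=WWRR R=YRYR D=OOYY L=OWOW
After move 2 (U): U=RWRW F=YRGG R=BBYR B=OWBB L=GGOW
After move 3 (R'): R=BRBY U=RBRO F=YWGW D=ORYG B=YWOB
After move 4 (F'): F=WWYG U=RBBB R=RROY D=GWYG L=GOOR
Query 1: L[2] = O
Query 2: L[0] = G
Query 3: R[0] = R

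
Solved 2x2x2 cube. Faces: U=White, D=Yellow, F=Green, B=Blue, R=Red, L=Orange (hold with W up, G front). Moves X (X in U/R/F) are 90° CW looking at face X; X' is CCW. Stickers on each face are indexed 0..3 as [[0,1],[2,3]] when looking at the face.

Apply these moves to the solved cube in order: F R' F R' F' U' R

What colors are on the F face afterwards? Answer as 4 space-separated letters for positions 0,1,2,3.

Answer: O G G W

Derivation:
After move 1 (F): F=GGGG U=WWOO R=WRWR D=RRYY L=OYOY
After move 2 (R'): R=RRWW U=WBOB F=GWGO D=RGYG B=YBRB
After move 3 (F): F=GGOW U=WBYY R=ORBW D=WRYG L=OROG
After move 4 (R'): R=RWOB U=WRYY F=GBOY D=WGYW B=GBRB
After move 5 (F'): F=BYGO U=WRRO R=GWWB D=RGYW L=OYOY
After move 6 (U'): U=ROWR F=OYGO R=BYWB B=GWRB L=GBOY
After move 7 (R): R=WBBY U=RYWO F=OGGW D=RRYG B=RWOB
Query: F face = OGGW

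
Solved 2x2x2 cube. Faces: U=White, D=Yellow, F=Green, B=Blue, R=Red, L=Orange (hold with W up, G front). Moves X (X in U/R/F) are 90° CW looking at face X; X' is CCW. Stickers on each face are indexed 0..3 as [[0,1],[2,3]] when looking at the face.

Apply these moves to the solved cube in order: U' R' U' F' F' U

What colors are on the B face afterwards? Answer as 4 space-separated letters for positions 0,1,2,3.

Answer: Y G Y B

Derivation:
After move 1 (U'): U=WWWW F=OOGG R=GGRR B=RRBB L=BBOO
After move 2 (R'): R=GRGR U=WBWR F=OWGW D=YOYG B=YRYB
After move 3 (U'): U=BRWW F=BBGW R=OWGR B=GRYB L=YROO
After move 4 (F'): F=BWBG U=BROG R=OWYR D=ROYG L=YWOW
After move 5 (F'): F=WGBB U=BROY R=OWRR D=WWYG L=YGOO
After move 6 (U): U=OBYR F=OWBB R=GRRR B=YGYB L=WGOO
Query: B face = YGYB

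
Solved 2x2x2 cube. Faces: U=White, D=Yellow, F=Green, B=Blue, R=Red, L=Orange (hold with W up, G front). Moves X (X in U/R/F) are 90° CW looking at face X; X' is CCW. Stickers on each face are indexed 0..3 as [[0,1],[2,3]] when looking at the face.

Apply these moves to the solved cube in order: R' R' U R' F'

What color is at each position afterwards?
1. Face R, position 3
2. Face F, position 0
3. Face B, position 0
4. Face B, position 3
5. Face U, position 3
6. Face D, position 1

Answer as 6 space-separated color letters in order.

After move 1 (R'): R=RRRR U=WBWB F=GWGW D=YGYG B=YBYB
After move 2 (R'): R=RRRR U=WYWY F=GBGB D=YWYW B=GBGB
After move 3 (U): U=WWYY F=RRGB R=GBRR B=OOGB L=GBOO
After move 4 (R'): R=BRGR U=WGYO F=RWGY D=YRYB B=WOWB
After move 5 (F'): F=WYRG U=WGBG R=RRYR D=BOYB L=GOOY
Query 1: R[3] = R
Query 2: F[0] = W
Query 3: B[0] = W
Query 4: B[3] = B
Query 5: U[3] = G
Query 6: D[1] = O

Answer: R W W B G O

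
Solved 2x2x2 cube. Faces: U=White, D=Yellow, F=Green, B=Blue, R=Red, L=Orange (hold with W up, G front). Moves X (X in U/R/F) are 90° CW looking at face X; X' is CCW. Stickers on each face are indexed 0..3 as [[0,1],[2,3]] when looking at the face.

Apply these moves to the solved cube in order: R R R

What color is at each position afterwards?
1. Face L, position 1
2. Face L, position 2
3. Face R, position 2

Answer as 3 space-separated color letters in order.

Answer: O O R

Derivation:
After move 1 (R): R=RRRR U=WGWG F=GYGY D=YBYB B=WBWB
After move 2 (R): R=RRRR U=WYWY F=GBGB D=YWYW B=GBGB
After move 3 (R): R=RRRR U=WBWB F=GWGW D=YGYG B=YBYB
Query 1: L[1] = O
Query 2: L[2] = O
Query 3: R[2] = R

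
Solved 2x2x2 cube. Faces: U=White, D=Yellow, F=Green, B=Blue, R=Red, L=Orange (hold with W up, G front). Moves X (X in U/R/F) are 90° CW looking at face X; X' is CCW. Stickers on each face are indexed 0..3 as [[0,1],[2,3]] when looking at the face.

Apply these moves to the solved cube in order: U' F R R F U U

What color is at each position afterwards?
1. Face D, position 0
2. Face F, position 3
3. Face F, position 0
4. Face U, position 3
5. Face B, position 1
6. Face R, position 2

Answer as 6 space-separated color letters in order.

Answer: G B O W G Y

Derivation:
After move 1 (U'): U=WWWW F=OOGG R=GGRR B=RRBB L=BBOO
After move 2 (F): F=GOGO U=WWOB R=WGWR D=RGYY L=BYOY
After move 3 (R): R=WWRG U=WOOO F=GGGY D=RBYR B=BRWB
After move 4 (R): R=RWGW U=WGOY F=GBGR D=RWYB B=OROB
After move 5 (F): F=GGRB U=WGYY R=OWYW D=GRYB L=BROW
After move 6 (U): U=YWYG F=OWRB R=ORYW B=BROB L=GGOW
After move 7 (U): U=YYGW F=ORRB R=BRYW B=GGOB L=OWOW
Query 1: D[0] = G
Query 2: F[3] = B
Query 3: F[0] = O
Query 4: U[3] = W
Query 5: B[1] = G
Query 6: R[2] = Y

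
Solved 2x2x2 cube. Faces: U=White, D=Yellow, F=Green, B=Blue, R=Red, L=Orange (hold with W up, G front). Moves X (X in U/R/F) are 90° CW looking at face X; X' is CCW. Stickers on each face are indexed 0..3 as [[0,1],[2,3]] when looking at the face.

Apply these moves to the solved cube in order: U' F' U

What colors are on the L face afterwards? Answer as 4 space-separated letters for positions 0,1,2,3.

After move 1 (U'): U=WWWW F=OOGG R=GGRR B=RRBB L=BBOO
After move 2 (F'): F=OGOG U=WWGR R=YGYR D=BOYY L=BWOW
After move 3 (U): U=GWRW F=YGOG R=RRYR B=BWBB L=OGOW
Query: L face = OGOW

Answer: O G O W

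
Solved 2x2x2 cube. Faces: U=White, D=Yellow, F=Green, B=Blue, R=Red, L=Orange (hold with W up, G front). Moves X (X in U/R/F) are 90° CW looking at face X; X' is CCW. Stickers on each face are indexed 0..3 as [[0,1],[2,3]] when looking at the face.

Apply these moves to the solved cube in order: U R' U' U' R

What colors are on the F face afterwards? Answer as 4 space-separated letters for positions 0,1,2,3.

After move 1 (U): U=WWWW F=RRGG R=BBRR B=OOBB L=GGOO
After move 2 (R'): R=BRBR U=WBWO F=RWGW D=YRYG B=YOYB
After move 3 (U'): U=BOWW F=GGGW R=RWBR B=BRYB L=YOOO
After move 4 (U'): U=OWBW F=YOGW R=GGBR B=RWYB L=BROO
After move 5 (R): R=BGRG U=OOBW F=YRGG D=YYYR B=WWWB
Query: F face = YRGG

Answer: Y R G G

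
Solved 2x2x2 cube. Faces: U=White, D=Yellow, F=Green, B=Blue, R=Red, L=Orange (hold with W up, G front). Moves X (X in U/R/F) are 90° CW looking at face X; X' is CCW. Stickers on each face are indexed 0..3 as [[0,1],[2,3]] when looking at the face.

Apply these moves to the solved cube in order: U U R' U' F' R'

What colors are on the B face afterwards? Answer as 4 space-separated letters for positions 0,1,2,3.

After move 1 (U): U=WWWW F=RRGG R=BBRR B=OOBB L=GGOO
After move 2 (U): U=WWWW F=BBGG R=OORR B=GGBB L=RROO
After move 3 (R'): R=OROR U=WBWG F=BWGW D=YBYG B=YGYB
After move 4 (U'): U=BGWW F=RRGW R=BWOR B=ORYB L=YGOO
After move 5 (F'): F=RWRG U=BGBO R=BWYR D=GOYG L=YWOW
After move 6 (R'): R=WRBY U=BYBO F=RGRO D=GWYG B=GROB
Query: B face = GROB

Answer: G R O B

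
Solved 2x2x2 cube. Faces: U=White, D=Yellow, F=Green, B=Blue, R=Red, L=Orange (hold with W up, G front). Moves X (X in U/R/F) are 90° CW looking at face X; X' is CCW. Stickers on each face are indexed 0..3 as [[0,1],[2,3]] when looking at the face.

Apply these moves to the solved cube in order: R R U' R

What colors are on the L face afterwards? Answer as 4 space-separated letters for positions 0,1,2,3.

Answer: G B O O

Derivation:
After move 1 (R): R=RRRR U=WGWG F=GYGY D=YBYB B=WBWB
After move 2 (R): R=RRRR U=WYWY F=GBGB D=YWYW B=GBGB
After move 3 (U'): U=YYWW F=OOGB R=GBRR B=RRGB L=GBOO
After move 4 (R): R=RGRB U=YOWB F=OWGW D=YGYR B=WRYB
Query: L face = GBOO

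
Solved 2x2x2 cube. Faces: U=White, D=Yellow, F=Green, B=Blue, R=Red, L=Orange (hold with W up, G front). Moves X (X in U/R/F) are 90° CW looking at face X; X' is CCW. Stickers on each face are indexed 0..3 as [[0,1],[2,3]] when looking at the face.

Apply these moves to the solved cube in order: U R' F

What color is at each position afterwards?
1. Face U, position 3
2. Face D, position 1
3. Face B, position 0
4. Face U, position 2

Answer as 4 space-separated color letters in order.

Answer: G B Y O

Derivation:
After move 1 (U): U=WWWW F=RRGG R=BBRR B=OOBB L=GGOO
After move 2 (R'): R=BRBR U=WBWO F=RWGW D=YRYG B=YOYB
After move 3 (F): F=GRWW U=WBOG R=WROR D=BBYG L=GYOR
Query 1: U[3] = G
Query 2: D[1] = B
Query 3: B[0] = Y
Query 4: U[2] = O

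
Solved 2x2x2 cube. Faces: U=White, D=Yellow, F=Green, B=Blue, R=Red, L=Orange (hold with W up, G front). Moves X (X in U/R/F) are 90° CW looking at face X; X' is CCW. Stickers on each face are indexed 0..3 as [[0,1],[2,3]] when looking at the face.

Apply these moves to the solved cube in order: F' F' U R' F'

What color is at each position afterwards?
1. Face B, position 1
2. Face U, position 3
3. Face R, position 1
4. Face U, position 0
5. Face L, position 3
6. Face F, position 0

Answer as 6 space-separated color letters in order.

Answer: R B R Y Y W

Derivation:
After move 1 (F'): F=GGGG U=WWRR R=YRYR D=OOYY L=OWOW
After move 2 (F'): F=GGGG U=WWYY R=OROR D=WWYY L=OROR
After move 3 (U): U=YWYW F=ORGG R=BBOR B=ORBB L=GGOR
After move 4 (R'): R=BRBO U=YBYO F=OWGW D=WRYG B=YRWB
After move 5 (F'): F=WWOG U=YBBB R=RRWO D=GRYG L=GOOY
Query 1: B[1] = R
Query 2: U[3] = B
Query 3: R[1] = R
Query 4: U[0] = Y
Query 5: L[3] = Y
Query 6: F[0] = W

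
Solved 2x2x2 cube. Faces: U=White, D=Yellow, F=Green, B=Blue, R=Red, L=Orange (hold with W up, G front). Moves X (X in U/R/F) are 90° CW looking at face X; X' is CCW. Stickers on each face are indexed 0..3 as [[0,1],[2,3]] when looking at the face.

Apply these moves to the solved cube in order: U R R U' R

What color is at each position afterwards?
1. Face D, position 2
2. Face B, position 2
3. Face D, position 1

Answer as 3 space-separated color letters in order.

Answer: Y Y R

Derivation:
After move 1 (U): U=WWWW F=RRGG R=BBRR B=OOBB L=GGOO
After move 2 (R): R=RBRB U=WRWG F=RYGY D=YBYO B=WOWB
After move 3 (R): R=RRBB U=WYWY F=RBGO D=YWYW B=GORB
After move 4 (U'): U=YYWW F=GGGO R=RBBB B=RRRB L=GOOO
After move 5 (R): R=BRBB U=YGWO F=GWGW D=YRYR B=WRYB
Query 1: D[2] = Y
Query 2: B[2] = Y
Query 3: D[1] = R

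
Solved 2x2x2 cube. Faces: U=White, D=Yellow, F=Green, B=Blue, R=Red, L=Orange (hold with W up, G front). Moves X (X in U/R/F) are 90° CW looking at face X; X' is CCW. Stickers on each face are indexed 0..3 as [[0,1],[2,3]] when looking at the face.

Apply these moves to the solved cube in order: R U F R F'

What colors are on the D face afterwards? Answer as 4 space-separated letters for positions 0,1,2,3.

After move 1 (R): R=RRRR U=WGWG F=GYGY D=YBYB B=WBWB
After move 2 (U): U=WWGG F=RRGY R=WBRR B=OOWB L=GYOO
After move 3 (F): F=GRYR U=WWOY R=GBGR D=RWYB L=GYOB
After move 4 (R): R=GGRB U=WROR F=GWYB D=RWYO B=YOWB
After move 5 (F'): F=WBGY U=WRGR R=WGRB D=YBYO L=GROO
Query: D face = YBYO

Answer: Y B Y O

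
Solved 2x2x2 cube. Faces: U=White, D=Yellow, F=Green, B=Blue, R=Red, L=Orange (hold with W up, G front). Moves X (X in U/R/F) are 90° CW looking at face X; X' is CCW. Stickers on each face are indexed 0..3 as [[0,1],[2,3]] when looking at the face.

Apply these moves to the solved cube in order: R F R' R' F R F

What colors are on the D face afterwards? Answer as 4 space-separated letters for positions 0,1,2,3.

Answer: W B Y Y

Derivation:
After move 1 (R): R=RRRR U=WGWG F=GYGY D=YBYB B=WBWB
After move 2 (F): F=GGYY U=WGOO R=WRGR D=RRYB L=OYOB
After move 3 (R'): R=RRWG U=WWOW F=GGYO D=RGYY B=BBRB
After move 4 (R'): R=RGRW U=WROB F=GWYW D=RGYO B=YBGB
After move 5 (F): F=YGWW U=WRBY R=OGBW D=RRYO L=OROG
After move 6 (R): R=BOWG U=WGBW F=YRWO D=RGYY B=YBRB
After move 7 (F): F=WYOR U=WGGR R=BOWG D=WBYY L=OROG
Query: D face = WBYY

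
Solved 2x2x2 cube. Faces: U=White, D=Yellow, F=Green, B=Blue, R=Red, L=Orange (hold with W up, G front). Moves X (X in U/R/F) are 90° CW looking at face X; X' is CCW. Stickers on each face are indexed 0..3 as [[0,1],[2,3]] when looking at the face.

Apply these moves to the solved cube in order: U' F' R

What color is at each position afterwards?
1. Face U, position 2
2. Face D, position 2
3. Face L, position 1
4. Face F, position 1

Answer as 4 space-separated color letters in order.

After move 1 (U'): U=WWWW F=OOGG R=GGRR B=RRBB L=BBOO
After move 2 (F'): F=OGOG U=WWGR R=YGYR D=BOYY L=BWOW
After move 3 (R): R=YYRG U=WGGG F=OOOY D=BBYR B=RRWB
Query 1: U[2] = G
Query 2: D[2] = Y
Query 3: L[1] = W
Query 4: F[1] = O

Answer: G Y W O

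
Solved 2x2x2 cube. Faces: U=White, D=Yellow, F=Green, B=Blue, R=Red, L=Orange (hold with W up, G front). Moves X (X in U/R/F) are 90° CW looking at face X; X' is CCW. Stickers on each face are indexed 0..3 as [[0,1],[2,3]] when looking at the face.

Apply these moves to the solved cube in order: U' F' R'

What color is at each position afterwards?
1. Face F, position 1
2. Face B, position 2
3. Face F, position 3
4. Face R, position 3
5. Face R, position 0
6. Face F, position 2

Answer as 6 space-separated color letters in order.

Answer: W O R Y G O

Derivation:
After move 1 (U'): U=WWWW F=OOGG R=GGRR B=RRBB L=BBOO
After move 2 (F'): F=OGOG U=WWGR R=YGYR D=BOYY L=BWOW
After move 3 (R'): R=GRYY U=WBGR F=OWOR D=BGYG B=YROB
Query 1: F[1] = W
Query 2: B[2] = O
Query 3: F[3] = R
Query 4: R[3] = Y
Query 5: R[0] = G
Query 6: F[2] = O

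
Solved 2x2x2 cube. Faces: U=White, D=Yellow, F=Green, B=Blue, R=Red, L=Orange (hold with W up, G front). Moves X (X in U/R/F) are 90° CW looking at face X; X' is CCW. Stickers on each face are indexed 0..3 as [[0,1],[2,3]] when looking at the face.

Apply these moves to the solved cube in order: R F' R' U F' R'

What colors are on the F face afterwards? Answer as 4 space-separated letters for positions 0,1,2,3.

Answer: R W R B

Derivation:
After move 1 (R): R=RRRR U=WGWG F=GYGY D=YBYB B=WBWB
After move 2 (F'): F=YYGG U=WGRR R=BRYR D=OOYB L=OGOW
After move 3 (R'): R=RRBY U=WWRW F=YGGR D=OYYG B=BBOB
After move 4 (U): U=RWWW F=RRGR R=BBBY B=OGOB L=YGOW
After move 5 (F'): F=RRRG U=RWBB R=YBOY D=GWYG L=YWOW
After move 6 (R'): R=BYYO U=ROBO F=RWRB D=GRYG B=GGWB
Query: F face = RWRB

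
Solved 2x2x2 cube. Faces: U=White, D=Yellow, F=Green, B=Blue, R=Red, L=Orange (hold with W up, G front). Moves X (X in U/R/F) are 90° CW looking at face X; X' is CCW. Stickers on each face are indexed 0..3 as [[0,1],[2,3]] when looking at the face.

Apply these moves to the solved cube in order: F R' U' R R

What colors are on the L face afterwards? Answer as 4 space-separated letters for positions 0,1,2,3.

After move 1 (F): F=GGGG U=WWOO R=WRWR D=RRYY L=OYOY
After move 2 (R'): R=RRWW U=WBOB F=GWGO D=RGYG B=YBRB
After move 3 (U'): U=BBWO F=OYGO R=GWWW B=RRRB L=YBOY
After move 4 (R): R=WGWW U=BYWO F=OGGG D=RRYR B=ORBB
After move 5 (R): R=WWWG U=BGWG F=ORGR D=RBYO B=ORYB
Query: L face = YBOY

Answer: Y B O Y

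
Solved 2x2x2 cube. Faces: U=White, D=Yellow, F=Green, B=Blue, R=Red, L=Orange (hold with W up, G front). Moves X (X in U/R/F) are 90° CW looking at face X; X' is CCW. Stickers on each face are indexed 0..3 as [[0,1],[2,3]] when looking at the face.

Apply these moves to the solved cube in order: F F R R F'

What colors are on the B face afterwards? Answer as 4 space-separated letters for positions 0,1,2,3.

Answer: G B G B

Derivation:
After move 1 (F): F=GGGG U=WWOO R=WRWR D=RRYY L=OYOY
After move 2 (F): F=GGGG U=WWYY R=OROR D=WWYY L=OROR
After move 3 (R): R=OORR U=WGYG F=GWGY D=WBYB B=YBWB
After move 4 (R): R=RORO U=WWYY F=GBGB D=WWYY B=GBGB
After move 5 (F'): F=BBGG U=WWRR R=WOWO D=RRYY L=OYOY
Query: B face = GBGB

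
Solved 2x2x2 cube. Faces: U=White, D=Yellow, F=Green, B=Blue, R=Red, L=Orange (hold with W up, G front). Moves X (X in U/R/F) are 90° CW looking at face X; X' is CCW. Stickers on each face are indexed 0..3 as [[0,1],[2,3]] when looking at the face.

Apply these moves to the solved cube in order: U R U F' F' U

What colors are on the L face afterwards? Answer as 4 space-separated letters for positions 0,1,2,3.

After move 1 (U): U=WWWW F=RRGG R=BBRR B=OOBB L=GGOO
After move 2 (R): R=RBRB U=WRWG F=RYGY D=YBYO B=WOWB
After move 3 (U): U=WWGR F=RBGY R=WORB B=GGWB L=RYOO
After move 4 (F'): F=BYRG U=WWWR R=BOYB D=YOYO L=RROG
After move 5 (F'): F=YGBR U=WWBY R=OOYB D=RGYO L=RROW
After move 6 (U): U=BWYW F=OOBR R=GGYB B=RRWB L=YGOW
Query: L face = YGOW

Answer: Y G O W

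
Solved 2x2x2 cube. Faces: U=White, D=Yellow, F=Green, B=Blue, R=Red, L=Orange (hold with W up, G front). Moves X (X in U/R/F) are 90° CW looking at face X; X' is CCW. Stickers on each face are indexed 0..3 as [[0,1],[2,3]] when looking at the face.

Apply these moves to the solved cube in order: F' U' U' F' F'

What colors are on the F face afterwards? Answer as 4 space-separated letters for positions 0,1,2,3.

After move 1 (F'): F=GGGG U=WWRR R=YRYR D=OOYY L=OWOW
After move 2 (U'): U=WRWR F=OWGG R=GGYR B=YRBB L=BBOW
After move 3 (U'): U=RRWW F=BBGG R=OWYR B=GGBB L=YROW
After move 4 (F'): F=BGBG U=RROY R=OWOR D=RWYY L=YWOW
After move 5 (F'): F=GGBB U=RROO R=WWRR D=WWYY L=YYOO
Query: F face = GGBB

Answer: G G B B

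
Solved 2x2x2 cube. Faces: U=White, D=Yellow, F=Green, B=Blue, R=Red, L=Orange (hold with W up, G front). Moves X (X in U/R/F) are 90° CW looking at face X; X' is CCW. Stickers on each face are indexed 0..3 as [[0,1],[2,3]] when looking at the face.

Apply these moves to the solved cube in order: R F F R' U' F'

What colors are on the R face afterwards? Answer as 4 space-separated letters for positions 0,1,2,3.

Answer: G G G O

Derivation:
After move 1 (R): R=RRRR U=WGWG F=GYGY D=YBYB B=WBWB
After move 2 (F): F=GGYY U=WGOO R=WRGR D=RRYB L=OYOB
After move 3 (F): F=YGYG U=WGBY R=OROR D=GWYB L=OROR
After move 4 (R'): R=RROO U=WWBW F=YGYY D=GGYG B=BBWB
After move 5 (U'): U=WWWB F=ORYY R=YGOO B=RRWB L=BBOR
After move 6 (F'): F=RYOY U=WWYO R=GGGO D=BRYG L=BBOW
Query: R face = GGGO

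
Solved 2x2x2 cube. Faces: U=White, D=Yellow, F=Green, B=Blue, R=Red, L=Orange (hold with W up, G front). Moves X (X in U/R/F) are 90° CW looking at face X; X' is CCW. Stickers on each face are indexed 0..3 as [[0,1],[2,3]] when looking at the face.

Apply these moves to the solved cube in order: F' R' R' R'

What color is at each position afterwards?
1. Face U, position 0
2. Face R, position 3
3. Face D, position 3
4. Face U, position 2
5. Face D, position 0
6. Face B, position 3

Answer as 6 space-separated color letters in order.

After move 1 (F'): F=GGGG U=WWRR R=YRYR D=OOYY L=OWOW
After move 2 (R'): R=RRYY U=WBRB F=GWGR D=OGYG B=YBOB
After move 3 (R'): R=RYRY U=WORY F=GBGB D=OWYR B=GBGB
After move 4 (R'): R=YYRR U=WGRG F=GOGY D=OBYB B=RBWB
Query 1: U[0] = W
Query 2: R[3] = R
Query 3: D[3] = B
Query 4: U[2] = R
Query 5: D[0] = O
Query 6: B[3] = B

Answer: W R B R O B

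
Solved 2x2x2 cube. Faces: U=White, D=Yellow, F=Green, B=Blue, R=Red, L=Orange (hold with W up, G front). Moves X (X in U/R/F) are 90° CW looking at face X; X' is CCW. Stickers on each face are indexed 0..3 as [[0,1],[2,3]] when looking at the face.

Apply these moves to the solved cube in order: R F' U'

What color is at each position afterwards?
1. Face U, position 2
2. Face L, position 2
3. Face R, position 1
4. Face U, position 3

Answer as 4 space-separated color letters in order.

Answer: W O Y R

Derivation:
After move 1 (R): R=RRRR U=WGWG F=GYGY D=YBYB B=WBWB
After move 2 (F'): F=YYGG U=WGRR R=BRYR D=OOYB L=OGOW
After move 3 (U'): U=GRWR F=OGGG R=YYYR B=BRWB L=WBOW
Query 1: U[2] = W
Query 2: L[2] = O
Query 3: R[1] = Y
Query 4: U[3] = R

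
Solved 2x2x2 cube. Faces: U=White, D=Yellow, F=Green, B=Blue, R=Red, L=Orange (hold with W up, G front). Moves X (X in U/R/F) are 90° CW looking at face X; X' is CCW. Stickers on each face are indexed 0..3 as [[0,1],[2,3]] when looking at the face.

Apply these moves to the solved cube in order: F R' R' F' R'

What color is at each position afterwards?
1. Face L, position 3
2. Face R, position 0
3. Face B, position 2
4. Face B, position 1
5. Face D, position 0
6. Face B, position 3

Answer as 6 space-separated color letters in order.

After move 1 (F): F=GGGG U=WWOO R=WRWR D=RRYY L=OYOY
After move 2 (R'): R=RRWW U=WBOB F=GWGO D=RGYG B=YBRB
After move 3 (R'): R=RWRW U=WROY F=GBGB D=RWYO B=GBGB
After move 4 (F'): F=BBGG U=WRRR R=WWRW D=YYYO L=OYOO
After move 5 (R'): R=WWWR U=WGRG F=BRGR D=YBYG B=OBYB
Query 1: L[3] = O
Query 2: R[0] = W
Query 3: B[2] = Y
Query 4: B[1] = B
Query 5: D[0] = Y
Query 6: B[3] = B

Answer: O W Y B Y B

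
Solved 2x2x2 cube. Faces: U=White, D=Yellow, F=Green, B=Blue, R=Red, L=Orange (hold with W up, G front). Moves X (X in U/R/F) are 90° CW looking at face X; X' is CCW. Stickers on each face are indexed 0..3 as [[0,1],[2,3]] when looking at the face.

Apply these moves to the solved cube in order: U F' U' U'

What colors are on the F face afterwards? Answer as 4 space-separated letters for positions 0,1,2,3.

Answer: O O R G

Derivation:
After move 1 (U): U=WWWW F=RRGG R=BBRR B=OOBB L=GGOO
After move 2 (F'): F=RGRG U=WWBR R=YBYR D=GOYY L=GWOW
After move 3 (U'): U=WRWB F=GWRG R=RGYR B=YBBB L=OOOW
After move 4 (U'): U=RBWW F=OORG R=GWYR B=RGBB L=YBOW
Query: F face = OORG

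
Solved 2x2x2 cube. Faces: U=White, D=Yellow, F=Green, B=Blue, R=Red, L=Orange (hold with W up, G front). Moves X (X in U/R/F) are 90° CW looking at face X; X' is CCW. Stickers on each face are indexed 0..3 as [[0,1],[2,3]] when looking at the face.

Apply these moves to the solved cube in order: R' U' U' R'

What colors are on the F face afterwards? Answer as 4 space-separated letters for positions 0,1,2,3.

After move 1 (R'): R=RRRR U=WBWB F=GWGW D=YGYG B=YBYB
After move 2 (U'): U=BBWW F=OOGW R=GWRR B=RRYB L=YBOO
After move 3 (U'): U=BWBW F=YBGW R=OORR B=GWYB L=RROO
After move 4 (R'): R=OROR U=BYBG F=YWGW D=YBYW B=GWGB
Query: F face = YWGW

Answer: Y W G W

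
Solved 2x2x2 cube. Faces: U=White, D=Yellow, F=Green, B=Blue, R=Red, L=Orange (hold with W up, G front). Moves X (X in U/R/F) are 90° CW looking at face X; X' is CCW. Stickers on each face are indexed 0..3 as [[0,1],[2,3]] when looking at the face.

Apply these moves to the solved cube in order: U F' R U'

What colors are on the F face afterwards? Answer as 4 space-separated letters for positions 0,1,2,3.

After move 1 (U): U=WWWW F=RRGG R=BBRR B=OOBB L=GGOO
After move 2 (F'): F=RGRG U=WWBR R=YBYR D=GOYY L=GWOW
After move 3 (R): R=YYRB U=WGBG F=RORY D=GBYO B=ROWB
After move 4 (U'): U=GGWB F=GWRY R=RORB B=YYWB L=ROOW
Query: F face = GWRY

Answer: G W R Y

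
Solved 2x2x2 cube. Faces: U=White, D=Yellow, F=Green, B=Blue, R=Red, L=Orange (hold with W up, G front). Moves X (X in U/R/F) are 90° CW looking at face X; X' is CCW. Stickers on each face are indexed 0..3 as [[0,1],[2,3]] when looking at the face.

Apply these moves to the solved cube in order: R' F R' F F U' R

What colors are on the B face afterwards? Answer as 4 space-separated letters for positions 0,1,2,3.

After move 1 (R'): R=RRRR U=WBWB F=GWGW D=YGYG B=YBYB
After move 2 (F): F=GGWW U=WBOO R=WRBR D=RRYG L=OYOG
After move 3 (R'): R=RRWB U=WYOY F=GBWO D=RGYW B=GBRB
After move 4 (F): F=WGOB U=WYGY R=ORYB D=WRYW L=OROG
After move 5 (F): F=OWBG U=WYGR R=GRYB D=YOYW L=OWOR
After move 6 (U'): U=YRWG F=OWBG R=OWYB B=GRRB L=GBOR
After move 7 (R): R=YOBW U=YWWG F=OOBW D=YRYG B=GRRB
Query: B face = GRRB

Answer: G R R B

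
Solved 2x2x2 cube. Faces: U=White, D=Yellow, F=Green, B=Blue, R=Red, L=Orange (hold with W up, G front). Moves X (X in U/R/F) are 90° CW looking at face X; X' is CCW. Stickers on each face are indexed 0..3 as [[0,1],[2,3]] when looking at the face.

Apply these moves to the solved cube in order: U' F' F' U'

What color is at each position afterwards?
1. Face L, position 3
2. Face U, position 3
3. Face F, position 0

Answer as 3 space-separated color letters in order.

Answer: G Y B

Derivation:
After move 1 (U'): U=WWWW F=OOGG R=GGRR B=RRBB L=BBOO
After move 2 (F'): F=OGOG U=WWGR R=YGYR D=BOYY L=BWOW
After move 3 (F'): F=GGOO U=WWYY R=OGBR D=WWYY L=BROG
After move 4 (U'): U=WYWY F=BROO R=GGBR B=OGBB L=RROG
Query 1: L[3] = G
Query 2: U[3] = Y
Query 3: F[0] = B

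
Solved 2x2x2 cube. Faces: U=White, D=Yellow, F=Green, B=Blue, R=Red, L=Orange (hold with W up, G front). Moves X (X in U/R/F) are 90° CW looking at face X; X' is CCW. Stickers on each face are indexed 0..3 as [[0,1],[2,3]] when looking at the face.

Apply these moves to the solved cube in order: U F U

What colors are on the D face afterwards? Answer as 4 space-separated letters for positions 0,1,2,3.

After move 1 (U): U=WWWW F=RRGG R=BBRR B=OOBB L=GGOO
After move 2 (F): F=GRGR U=WWOG R=WBWR D=RBYY L=GYOY
After move 3 (U): U=OWGW F=WBGR R=OOWR B=GYBB L=GROY
Query: D face = RBYY

Answer: R B Y Y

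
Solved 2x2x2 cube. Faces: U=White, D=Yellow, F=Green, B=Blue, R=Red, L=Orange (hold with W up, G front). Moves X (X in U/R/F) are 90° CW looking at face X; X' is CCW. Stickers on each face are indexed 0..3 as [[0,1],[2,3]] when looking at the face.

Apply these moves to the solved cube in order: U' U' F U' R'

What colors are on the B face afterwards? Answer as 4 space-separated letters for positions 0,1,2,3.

After move 1 (U'): U=WWWW F=OOGG R=GGRR B=RRBB L=BBOO
After move 2 (U'): U=WWWW F=BBGG R=OORR B=GGBB L=RROO
After move 3 (F): F=GBGB U=WWOR R=WOWR D=ROYY L=RYOY
After move 4 (U'): U=WRWO F=RYGB R=GBWR B=WOBB L=GGOY
After move 5 (R'): R=BRGW U=WBWW F=RRGO D=RYYB B=YOOB
Query: B face = YOOB

Answer: Y O O B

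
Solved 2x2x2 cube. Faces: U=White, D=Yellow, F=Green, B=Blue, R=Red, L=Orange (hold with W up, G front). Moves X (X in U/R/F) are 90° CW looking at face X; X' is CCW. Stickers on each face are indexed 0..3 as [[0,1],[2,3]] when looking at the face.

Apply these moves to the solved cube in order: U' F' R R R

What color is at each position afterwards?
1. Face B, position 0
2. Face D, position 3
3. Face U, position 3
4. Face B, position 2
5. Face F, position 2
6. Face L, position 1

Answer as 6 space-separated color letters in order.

Answer: Y G R O O W

Derivation:
After move 1 (U'): U=WWWW F=OOGG R=GGRR B=RRBB L=BBOO
After move 2 (F'): F=OGOG U=WWGR R=YGYR D=BOYY L=BWOW
After move 3 (R): R=YYRG U=WGGG F=OOOY D=BBYR B=RRWB
After move 4 (R): R=RYGY U=WOGY F=OBOR D=BWYR B=GRGB
After move 5 (R): R=GRYY U=WBGR F=OWOR D=BGYG B=YROB
Query 1: B[0] = Y
Query 2: D[3] = G
Query 3: U[3] = R
Query 4: B[2] = O
Query 5: F[2] = O
Query 6: L[1] = W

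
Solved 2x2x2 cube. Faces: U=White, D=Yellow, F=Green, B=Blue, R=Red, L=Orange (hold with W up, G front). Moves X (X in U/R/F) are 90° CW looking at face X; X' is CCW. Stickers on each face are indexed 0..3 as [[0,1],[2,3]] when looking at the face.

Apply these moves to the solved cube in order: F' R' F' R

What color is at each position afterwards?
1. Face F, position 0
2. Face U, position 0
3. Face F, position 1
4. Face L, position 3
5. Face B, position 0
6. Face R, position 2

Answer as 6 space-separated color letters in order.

Answer: W W W R Y Y

Derivation:
After move 1 (F'): F=GGGG U=WWRR R=YRYR D=OOYY L=OWOW
After move 2 (R'): R=RRYY U=WBRB F=GWGR D=OGYG B=YBOB
After move 3 (F'): F=WRGG U=WBRY R=GROY D=WWYG L=OBOR
After move 4 (R): R=OGYR U=WRRG F=WWGG D=WOYY B=YBBB
Query 1: F[0] = W
Query 2: U[0] = W
Query 3: F[1] = W
Query 4: L[3] = R
Query 5: B[0] = Y
Query 6: R[2] = Y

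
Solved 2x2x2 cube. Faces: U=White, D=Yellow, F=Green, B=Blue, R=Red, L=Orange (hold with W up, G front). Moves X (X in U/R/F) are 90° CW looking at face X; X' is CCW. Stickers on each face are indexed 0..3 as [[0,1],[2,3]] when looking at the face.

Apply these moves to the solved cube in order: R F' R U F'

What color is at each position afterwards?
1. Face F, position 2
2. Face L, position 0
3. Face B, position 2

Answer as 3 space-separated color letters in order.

After move 1 (R): R=RRRR U=WGWG F=GYGY D=YBYB B=WBWB
After move 2 (F'): F=YYGG U=WGRR R=BRYR D=OOYB L=OGOW
After move 3 (R): R=YBRR U=WYRG F=YOGB D=OWYW B=RBGB
After move 4 (U): U=RWGY F=YBGB R=RBRR B=OGGB L=YOOW
After move 5 (F'): F=BBYG U=RWRR R=WBOR D=OWYW L=YYOG
Query 1: F[2] = Y
Query 2: L[0] = Y
Query 3: B[2] = G

Answer: Y Y G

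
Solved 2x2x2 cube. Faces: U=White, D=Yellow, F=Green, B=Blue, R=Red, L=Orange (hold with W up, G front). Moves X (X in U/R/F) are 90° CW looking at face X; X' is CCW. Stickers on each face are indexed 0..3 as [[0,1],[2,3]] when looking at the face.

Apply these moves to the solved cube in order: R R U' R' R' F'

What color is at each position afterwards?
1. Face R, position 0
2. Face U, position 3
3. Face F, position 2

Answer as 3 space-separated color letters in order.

Answer: Y B O

Derivation:
After move 1 (R): R=RRRR U=WGWG F=GYGY D=YBYB B=WBWB
After move 2 (R): R=RRRR U=WYWY F=GBGB D=YWYW B=GBGB
After move 3 (U'): U=YYWW F=OOGB R=GBRR B=RRGB L=GBOO
After move 4 (R'): R=BRGR U=YGWR F=OYGW D=YOYB B=WRWB
After move 5 (R'): R=RRBG U=YWWW F=OGGR D=YYYW B=BROB
After move 6 (F'): F=GROG U=YWRB R=YRYG D=BOYW L=GWOW
Query 1: R[0] = Y
Query 2: U[3] = B
Query 3: F[2] = O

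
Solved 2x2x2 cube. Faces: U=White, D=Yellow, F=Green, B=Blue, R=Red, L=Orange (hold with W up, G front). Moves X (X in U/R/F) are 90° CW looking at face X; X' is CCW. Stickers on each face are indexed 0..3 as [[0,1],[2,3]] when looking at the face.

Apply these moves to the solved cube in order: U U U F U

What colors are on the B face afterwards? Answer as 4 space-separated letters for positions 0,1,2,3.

Answer: B Y B B

Derivation:
After move 1 (U): U=WWWW F=RRGG R=BBRR B=OOBB L=GGOO
After move 2 (U): U=WWWW F=BBGG R=OORR B=GGBB L=RROO
After move 3 (U): U=WWWW F=OOGG R=GGRR B=RRBB L=BBOO
After move 4 (F): F=GOGO U=WWOB R=WGWR D=RGYY L=BYOY
After move 5 (U): U=OWBW F=WGGO R=RRWR B=BYBB L=GOOY
Query: B face = BYBB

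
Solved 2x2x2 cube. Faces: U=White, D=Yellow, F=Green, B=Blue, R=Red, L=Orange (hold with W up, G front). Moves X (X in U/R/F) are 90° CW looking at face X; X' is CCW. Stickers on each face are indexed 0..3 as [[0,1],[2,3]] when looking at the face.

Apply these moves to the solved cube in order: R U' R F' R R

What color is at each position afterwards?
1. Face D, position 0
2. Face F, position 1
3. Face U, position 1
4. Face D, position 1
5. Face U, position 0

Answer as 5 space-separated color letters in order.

Answer: B G O O G

Derivation:
After move 1 (R): R=RRRR U=WGWG F=GYGY D=YBYB B=WBWB
After move 2 (U'): U=GGWW F=OOGY R=GYRR B=RRWB L=WBOO
After move 3 (R): R=RGRY U=GOWY F=OBGB D=YWYR B=WRGB
After move 4 (F'): F=BBOG U=GORR R=WGYY D=BOYR L=WYOW
After move 5 (R): R=YWYG U=GBRG F=BOOR D=BGYW B=RROB
After move 6 (R): R=YYGW U=GORR F=BGOW D=BOYR B=GRBB
Query 1: D[0] = B
Query 2: F[1] = G
Query 3: U[1] = O
Query 4: D[1] = O
Query 5: U[0] = G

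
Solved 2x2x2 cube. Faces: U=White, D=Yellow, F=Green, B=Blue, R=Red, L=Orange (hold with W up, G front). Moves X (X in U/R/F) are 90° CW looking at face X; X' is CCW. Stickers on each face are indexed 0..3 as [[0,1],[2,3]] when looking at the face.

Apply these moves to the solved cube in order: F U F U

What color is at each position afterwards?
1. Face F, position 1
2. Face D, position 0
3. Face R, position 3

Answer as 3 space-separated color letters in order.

Answer: B W R

Derivation:
After move 1 (F): F=GGGG U=WWOO R=WRWR D=RRYY L=OYOY
After move 2 (U): U=OWOW F=WRGG R=BBWR B=OYBB L=GGOY
After move 3 (F): F=GWGR U=OWYG R=OBWR D=WBYY L=GROR
After move 4 (U): U=YOGW F=OBGR R=OYWR B=GRBB L=GWOR
Query 1: F[1] = B
Query 2: D[0] = W
Query 3: R[3] = R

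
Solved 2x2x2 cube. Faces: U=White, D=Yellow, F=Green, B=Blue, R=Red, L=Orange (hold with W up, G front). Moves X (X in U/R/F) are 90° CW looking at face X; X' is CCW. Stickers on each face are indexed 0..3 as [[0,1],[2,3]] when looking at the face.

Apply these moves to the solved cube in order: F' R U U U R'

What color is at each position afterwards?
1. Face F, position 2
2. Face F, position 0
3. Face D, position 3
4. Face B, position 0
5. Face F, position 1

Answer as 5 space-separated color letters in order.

Answer: G O Y B G

Derivation:
After move 1 (F'): F=GGGG U=WWRR R=YRYR D=OOYY L=OWOW
After move 2 (R): R=YYRR U=WGRG F=GOGY D=OBYB B=RBWB
After move 3 (U): U=RWGG F=YYGY R=RBRR B=OWWB L=GOOW
After move 4 (U): U=GRGW F=RBGY R=OWRR B=GOWB L=YYOW
After move 5 (U): U=GGWR F=OWGY R=GORR B=YYWB L=RBOW
After move 6 (R'): R=ORGR U=GWWY F=OGGR D=OWYY B=BYBB
Query 1: F[2] = G
Query 2: F[0] = O
Query 3: D[3] = Y
Query 4: B[0] = B
Query 5: F[1] = G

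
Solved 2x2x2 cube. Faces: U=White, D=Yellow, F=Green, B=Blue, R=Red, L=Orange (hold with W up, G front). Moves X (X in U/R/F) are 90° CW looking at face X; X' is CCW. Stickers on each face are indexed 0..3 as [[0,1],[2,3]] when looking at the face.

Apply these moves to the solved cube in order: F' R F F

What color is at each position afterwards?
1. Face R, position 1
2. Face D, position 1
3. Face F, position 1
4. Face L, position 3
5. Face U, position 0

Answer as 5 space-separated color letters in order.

After move 1 (F'): F=GGGG U=WWRR R=YRYR D=OOYY L=OWOW
After move 2 (R): R=YYRR U=WGRG F=GOGY D=OBYB B=RBWB
After move 3 (F): F=GGYO U=WGWW R=RYGR D=RYYB L=OOOB
After move 4 (F): F=YGOG U=WGBO R=WYWR D=GRYB L=OROY
Query 1: R[1] = Y
Query 2: D[1] = R
Query 3: F[1] = G
Query 4: L[3] = Y
Query 5: U[0] = W

Answer: Y R G Y W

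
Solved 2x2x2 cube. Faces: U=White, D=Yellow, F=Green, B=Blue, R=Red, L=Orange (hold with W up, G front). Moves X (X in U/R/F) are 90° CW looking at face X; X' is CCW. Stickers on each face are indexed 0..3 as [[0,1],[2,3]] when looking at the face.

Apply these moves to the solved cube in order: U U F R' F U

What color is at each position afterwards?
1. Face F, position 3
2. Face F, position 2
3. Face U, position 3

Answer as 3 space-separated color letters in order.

After move 1 (U): U=WWWW F=RRGG R=BBRR B=OOBB L=GGOO
After move 2 (U): U=WWWW F=BBGG R=OORR B=GGBB L=RROO
After move 3 (F): F=GBGB U=WWOR R=WOWR D=ROYY L=RYOY
After move 4 (R'): R=ORWW U=WBOG F=GWGR D=RBYB B=YGOB
After move 5 (F): F=GGRW U=WBYY R=ORGW D=WOYB L=RROB
After move 6 (U): U=YWYB F=ORRW R=YGGW B=RROB L=GGOB
Query 1: F[3] = W
Query 2: F[2] = R
Query 3: U[3] = B

Answer: W R B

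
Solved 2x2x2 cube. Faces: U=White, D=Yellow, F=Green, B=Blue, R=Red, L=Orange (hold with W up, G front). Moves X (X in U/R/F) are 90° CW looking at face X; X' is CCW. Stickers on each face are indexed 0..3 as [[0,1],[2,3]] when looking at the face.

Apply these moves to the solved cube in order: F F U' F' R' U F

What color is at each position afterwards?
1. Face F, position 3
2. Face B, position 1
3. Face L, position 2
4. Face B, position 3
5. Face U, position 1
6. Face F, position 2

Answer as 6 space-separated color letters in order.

Answer: R Y O B W O

Derivation:
After move 1 (F): F=GGGG U=WWOO R=WRWR D=RRYY L=OYOY
After move 2 (F): F=GGGG U=WWYY R=OROR D=WWYY L=OROR
After move 3 (U'): U=WYWY F=ORGG R=GGOR B=ORBB L=BBOR
After move 4 (F'): F=RGOG U=WYGO R=WGWR D=BRYY L=BYOW
After move 5 (R'): R=GRWW U=WBGO F=RYOO D=BGYG B=YRRB
After move 6 (U): U=GWOB F=GROO R=YRWW B=BYRB L=RYOW
After move 7 (F): F=OGOR U=GWWY R=ORBW D=WYYG L=RBOG
Query 1: F[3] = R
Query 2: B[1] = Y
Query 3: L[2] = O
Query 4: B[3] = B
Query 5: U[1] = W
Query 6: F[2] = O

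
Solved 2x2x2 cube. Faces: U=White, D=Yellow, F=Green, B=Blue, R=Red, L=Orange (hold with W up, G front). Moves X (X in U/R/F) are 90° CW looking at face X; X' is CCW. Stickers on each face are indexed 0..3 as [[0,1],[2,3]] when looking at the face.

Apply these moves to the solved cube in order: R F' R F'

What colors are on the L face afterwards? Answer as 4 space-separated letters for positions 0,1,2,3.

After move 1 (R): R=RRRR U=WGWG F=GYGY D=YBYB B=WBWB
After move 2 (F'): F=YYGG U=WGRR R=BRYR D=OOYB L=OGOW
After move 3 (R): R=YBRR U=WYRG F=YOGB D=OWYW B=RBGB
After move 4 (F'): F=OBYG U=WYYR R=WBOR D=GWYW L=OGOR
Query: L face = OGOR

Answer: O G O R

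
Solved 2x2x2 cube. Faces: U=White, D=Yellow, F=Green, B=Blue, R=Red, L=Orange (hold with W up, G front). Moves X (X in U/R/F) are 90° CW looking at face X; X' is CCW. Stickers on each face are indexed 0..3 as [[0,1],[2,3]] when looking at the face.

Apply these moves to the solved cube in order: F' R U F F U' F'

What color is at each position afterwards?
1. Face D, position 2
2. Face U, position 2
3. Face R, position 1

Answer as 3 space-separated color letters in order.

Answer: Y Y G

Derivation:
After move 1 (F'): F=GGGG U=WWRR R=YRYR D=OOYY L=OWOW
After move 2 (R): R=YYRR U=WGRG F=GOGY D=OBYB B=RBWB
After move 3 (U): U=RWGG F=YYGY R=RBRR B=OWWB L=GOOW
After move 4 (F): F=GYYY U=RWWO R=GBGR D=RRYB L=GOOB
After move 5 (F): F=YGYY U=RWBO R=WBOR D=GGYB L=GROR
After move 6 (U'): U=WORB F=GRYY R=YGOR B=WBWB L=OWOR
After move 7 (F'): F=RYGY U=WOYO R=GGGR D=WRYB L=OBOR
Query 1: D[2] = Y
Query 2: U[2] = Y
Query 3: R[1] = G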